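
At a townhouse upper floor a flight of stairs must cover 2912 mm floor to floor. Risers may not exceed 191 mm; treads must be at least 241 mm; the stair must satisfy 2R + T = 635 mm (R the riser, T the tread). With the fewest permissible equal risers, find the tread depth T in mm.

271 mm

2912 / 191 = 15.246 → round up to 16 risers.
Riser R = 2912 / 16 = 182 mm, within the 191 mm limit.
Tread T = 635 − 2 × 182 = 271 mm (≥ 241 mm).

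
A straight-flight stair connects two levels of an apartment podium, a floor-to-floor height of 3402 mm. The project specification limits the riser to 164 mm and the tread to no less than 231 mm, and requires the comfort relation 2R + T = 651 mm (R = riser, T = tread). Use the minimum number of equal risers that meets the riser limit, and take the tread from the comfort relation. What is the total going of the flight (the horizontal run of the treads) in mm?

6540 mm

3402 / 164 = 20.744 → round up to 21 risers.
Riser R = 3402 / 21 = 162 mm, within the 164 mm limit.
T = 651 − 2·162 = 327 mm, which satisfies the 231 mm minimum.
21 risers give 20 treads; going = 20 × 327 = 6540 mm.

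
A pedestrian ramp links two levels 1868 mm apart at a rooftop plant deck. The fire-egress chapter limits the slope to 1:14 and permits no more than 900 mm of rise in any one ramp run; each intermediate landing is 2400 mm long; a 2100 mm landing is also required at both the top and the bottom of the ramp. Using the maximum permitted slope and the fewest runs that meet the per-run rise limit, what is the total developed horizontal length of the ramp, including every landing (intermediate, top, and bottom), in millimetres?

⌈1868/900⌉ = 3 ramp runs. That means 2 intermediate landings.
Horizontal run for 1868 mm of rise at 1:14 is 1868 × 14 = 26152 mm.
2 intermediate landings contribute 2 × 2400 = 4800 mm.
Top and bottom landings: 2 × 2100 = 4200 mm.
Total = 26152 + 4800 + 4200 = 35152 mm.

35152 mm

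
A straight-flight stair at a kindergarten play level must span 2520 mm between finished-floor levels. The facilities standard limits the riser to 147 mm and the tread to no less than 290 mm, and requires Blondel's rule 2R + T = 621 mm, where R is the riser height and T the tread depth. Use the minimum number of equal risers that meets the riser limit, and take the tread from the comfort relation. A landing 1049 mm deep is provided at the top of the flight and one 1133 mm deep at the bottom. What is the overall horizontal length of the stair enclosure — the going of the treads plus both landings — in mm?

2520 / 147 = 17.143 → round up to 18 risers.
R = 2520 ÷ 18 = 140 mm.
Tread T = 621 − 2 × 140 = 341 mm (≥ 290 mm).
Going = (18 − 1) × 341 = 5797 mm.
Add landings: 5797 + 1049 + 1133 = 7979 mm.

7979 mm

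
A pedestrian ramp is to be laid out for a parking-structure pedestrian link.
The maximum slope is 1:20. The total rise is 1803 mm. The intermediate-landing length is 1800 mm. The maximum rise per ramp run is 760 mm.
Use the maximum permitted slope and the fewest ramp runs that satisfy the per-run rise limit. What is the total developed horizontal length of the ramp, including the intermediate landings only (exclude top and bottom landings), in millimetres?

At most 760 each: 1803/760 = 2.37, giving 3 ramp runs. That means 2 intermediate landings.
Horizontal run for 1803 mm of rise at 1:20 is 1803 × 20 = 36060 mm.
Intermediate landings: 2 × 1800 = 3600 mm.
Developed length = 36060 + 3600 = 39660 mm.

39660 mm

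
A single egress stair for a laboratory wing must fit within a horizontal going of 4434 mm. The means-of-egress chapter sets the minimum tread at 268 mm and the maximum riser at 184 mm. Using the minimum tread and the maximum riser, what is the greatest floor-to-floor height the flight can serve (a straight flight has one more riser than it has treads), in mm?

4434 / 268 = 16.54, so 16 treads fit.
Risers = treads + 1 = 17.
Maximum height = 17 × 184 = 3128 mm.

3128 mm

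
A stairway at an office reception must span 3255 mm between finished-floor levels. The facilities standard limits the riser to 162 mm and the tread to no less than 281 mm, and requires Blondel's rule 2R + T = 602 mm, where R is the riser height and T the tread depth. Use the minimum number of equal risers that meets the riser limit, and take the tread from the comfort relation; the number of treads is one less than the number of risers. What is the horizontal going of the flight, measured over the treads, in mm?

5840 mm

3255 / 162 = 20.09, so 21 risers are needed.
R = 3255 ÷ 21 = 155 mm.
From 2R + T = 602: T = 602 − 310 = 292 mm.
21 risers give 20 treads; going = 20 × 292 = 5840 mm.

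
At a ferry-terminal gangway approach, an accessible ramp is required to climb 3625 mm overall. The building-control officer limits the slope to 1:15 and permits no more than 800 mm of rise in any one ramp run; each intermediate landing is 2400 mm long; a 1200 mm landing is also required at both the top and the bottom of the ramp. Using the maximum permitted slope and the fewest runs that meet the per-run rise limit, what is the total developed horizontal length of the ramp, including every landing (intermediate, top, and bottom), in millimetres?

⌈3625/800⌉ = 5 ramp runs. That means 4 intermediate landings.
Horizontal run for 3625 mm of rise at 1:15 is 3625 × 15 = 54375 mm.
Intermediate landings: 4 × 2400 = 9600 mm.
Top and bottom landings: 2 × 1200 = 2400 mm.
Total = 54375 + 9600 + 2400 = 66375 mm.

66375 mm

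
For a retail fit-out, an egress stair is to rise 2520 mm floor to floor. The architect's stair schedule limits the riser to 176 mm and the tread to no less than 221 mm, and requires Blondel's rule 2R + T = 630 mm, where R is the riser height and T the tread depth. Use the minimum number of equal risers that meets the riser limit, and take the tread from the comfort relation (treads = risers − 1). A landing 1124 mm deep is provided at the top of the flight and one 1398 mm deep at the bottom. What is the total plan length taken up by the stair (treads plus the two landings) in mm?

6638 mm

At most 176 each: 2520/176 = 14.32, giving 15 risers.
Each riser is 2520/15 = 168 mm (≤ 176 mm).
From 2R + T = 630: T = 630 − 336 = 294 mm.
Treads = 15 − 1 = 14; going = 14 × 294 = 4116 mm.
Add landings: 4116 + 1124 + 1398 = 6638 mm.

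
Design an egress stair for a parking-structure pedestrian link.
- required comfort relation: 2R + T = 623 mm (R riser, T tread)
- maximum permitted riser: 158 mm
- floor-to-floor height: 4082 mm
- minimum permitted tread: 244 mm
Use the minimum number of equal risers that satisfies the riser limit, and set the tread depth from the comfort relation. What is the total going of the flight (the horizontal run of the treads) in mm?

7725 mm

At most 158 each: 4082/158 = 25.84, giving 26 risers.
Riser R = 4082 / 26 = 157 mm, within the 158 mm limit.
Tread T = 623 − 2 × 157 = 309 mm (≥ 244 mm).
Treads = 26 − 1 = 25; going = 25 × 309 = 7725 mm.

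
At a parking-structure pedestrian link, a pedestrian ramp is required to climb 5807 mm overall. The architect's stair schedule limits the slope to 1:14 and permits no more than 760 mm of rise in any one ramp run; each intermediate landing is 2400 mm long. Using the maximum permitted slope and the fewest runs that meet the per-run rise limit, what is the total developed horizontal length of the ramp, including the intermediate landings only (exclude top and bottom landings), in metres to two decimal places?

⌈5807/760⌉ = 8 ramp runs. That means 7 intermediate landings.
Ramp run (horizontal) at 1:14: 5807 × 14 = 81298 mm.
7 intermediate landings contribute 7 × 2400 = 16800 mm.
Developed length = 81298 + 16800 = 98098 mm.
= 98.10 m.

98.10 m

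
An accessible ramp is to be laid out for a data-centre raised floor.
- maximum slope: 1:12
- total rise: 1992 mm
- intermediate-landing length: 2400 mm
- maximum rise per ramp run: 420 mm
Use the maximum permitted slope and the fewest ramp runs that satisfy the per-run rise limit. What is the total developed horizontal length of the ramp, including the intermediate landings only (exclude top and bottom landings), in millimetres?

At most 420 each: 1992/420 = 4.74, giving 5 ramp runs. That means 4 intermediate landings.
Horizontal run for 1992 mm of rise at 1:12 is 1992 × 12 = 23904 mm.
Intermediate landings: 4 × 2400 = 9600 mm.
Developed length = 23904 + 9600 = 33504 mm.

33504 mm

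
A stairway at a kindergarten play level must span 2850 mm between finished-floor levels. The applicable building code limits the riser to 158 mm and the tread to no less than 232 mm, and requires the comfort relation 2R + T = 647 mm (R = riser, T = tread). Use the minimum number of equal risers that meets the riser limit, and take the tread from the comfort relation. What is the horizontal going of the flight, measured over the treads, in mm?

6246 mm

2850 / 158 = 18.04, so 19 risers are needed.
Each riser is 2850/19 = 150 mm (≤ 158 mm).
Tread T = 647 − 2 × 150 = 347 mm (≥ 232 mm).
19 risers give 18 treads; going = 18 × 347 = 6246 mm.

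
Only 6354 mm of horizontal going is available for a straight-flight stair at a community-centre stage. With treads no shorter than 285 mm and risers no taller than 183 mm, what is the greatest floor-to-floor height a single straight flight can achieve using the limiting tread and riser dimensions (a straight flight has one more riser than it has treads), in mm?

Treads that fit: ⌊6354 / 285⌋ = 22.
Risers = treads + 1 = 23.
Maximum height = 23 × 183 = 4209 mm.

4209 mm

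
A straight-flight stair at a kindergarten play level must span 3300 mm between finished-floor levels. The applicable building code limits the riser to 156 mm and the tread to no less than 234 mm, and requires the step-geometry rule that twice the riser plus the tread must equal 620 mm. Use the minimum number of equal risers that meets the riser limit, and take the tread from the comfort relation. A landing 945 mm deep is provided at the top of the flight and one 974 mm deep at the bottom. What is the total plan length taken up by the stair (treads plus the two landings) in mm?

8639 mm

At most 156 each: 3300/156 = 21.15, giving 22 risers.
Each riser is 3300/22 = 150 mm (≤ 156 mm).
From 2R + T = 620: T = 620 − 300 = 320 mm.
Treads = 22 − 1 = 21; going = 21 × 320 = 6720 mm.
Enclosure = 6720 + 945 + 974 = 8639 mm.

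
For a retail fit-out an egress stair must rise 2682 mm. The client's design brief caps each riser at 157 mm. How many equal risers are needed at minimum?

⌈2682/157⌉ = 18 risers.

18 risers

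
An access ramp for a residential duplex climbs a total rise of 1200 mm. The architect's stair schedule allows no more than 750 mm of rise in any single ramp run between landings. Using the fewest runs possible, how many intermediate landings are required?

1 intermediate landings

At most 750 each: 1200/750 = 1.60, giving 2 ramp runs.
2 runs are separated by 1 intermediate landings.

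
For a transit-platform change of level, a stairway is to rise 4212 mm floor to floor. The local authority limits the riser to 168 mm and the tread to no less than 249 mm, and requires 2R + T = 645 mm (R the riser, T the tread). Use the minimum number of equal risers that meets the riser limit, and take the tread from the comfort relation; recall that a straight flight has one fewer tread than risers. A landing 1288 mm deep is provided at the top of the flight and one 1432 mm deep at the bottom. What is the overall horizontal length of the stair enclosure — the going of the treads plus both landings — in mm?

At most 168 each: 4212/168 = 25.07, giving 26 risers.
R = 4212 ÷ 26 = 162 mm.
Tread T = 645 − 2 × 162 = 321 mm (≥ 249 mm).
26 risers give 25 treads; going = 25 × 321 = 8025 mm.
Enclosure = 8025 + 1288 + 1432 = 10745 mm.

10745 mm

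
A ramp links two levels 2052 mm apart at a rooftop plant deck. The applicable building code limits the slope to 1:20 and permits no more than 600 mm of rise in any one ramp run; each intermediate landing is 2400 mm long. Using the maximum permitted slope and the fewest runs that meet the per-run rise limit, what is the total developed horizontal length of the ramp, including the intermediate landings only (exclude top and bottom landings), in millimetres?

⌈2052/600⌉ = 4 ramp runs. That means 3 intermediate landings.
Ramp run (horizontal) at 1:20: 2052 × 20 = 41040 mm.
3 intermediate landings contribute 3 × 2400 = 7200 mm.
Developed length = 41040 + 7200 = 48240 mm.

48240 mm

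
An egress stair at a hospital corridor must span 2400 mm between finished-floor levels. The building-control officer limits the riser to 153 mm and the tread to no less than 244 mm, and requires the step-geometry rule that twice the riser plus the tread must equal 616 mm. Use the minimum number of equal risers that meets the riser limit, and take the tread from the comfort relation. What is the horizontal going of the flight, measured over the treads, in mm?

4740 mm

At most 153 each: 2400/153 = 15.69, giving 16 risers.
R = 2400 ÷ 16 = 150 mm.
From 2R + T = 616: T = 616 − 300 = 316 mm.
16 risers give 15 treads; going = 15 × 316 = 4740 mm.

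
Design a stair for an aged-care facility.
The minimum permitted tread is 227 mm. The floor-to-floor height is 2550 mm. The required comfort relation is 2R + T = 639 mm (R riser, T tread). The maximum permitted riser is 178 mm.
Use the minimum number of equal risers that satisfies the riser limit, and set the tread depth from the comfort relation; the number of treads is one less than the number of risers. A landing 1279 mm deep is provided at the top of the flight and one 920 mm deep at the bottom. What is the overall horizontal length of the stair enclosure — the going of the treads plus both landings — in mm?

6385 mm

⌈2550/178⌉ = 15 risers.
Each riser is 2550/15 = 170 mm (≤ 178 mm).
Tread T = 639 − 2 × 170 = 299 mm (≥ 227 mm).
15 risers give 14 treads; going = 14 × 299 = 4186 mm.
Enclosure = 4186 + 1279 + 920 = 6385 mm.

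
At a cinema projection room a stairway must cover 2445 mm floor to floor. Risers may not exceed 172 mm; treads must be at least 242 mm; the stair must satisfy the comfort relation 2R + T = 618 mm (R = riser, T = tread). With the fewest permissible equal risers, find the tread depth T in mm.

2445 / 172 = 14.22, so 15 risers are needed.
Riser R = 2445 / 15 = 163 mm, within the 172 mm limit.
Tread T = 618 − 2 × 163 = 292 mm (≥ 242 mm).

292 mm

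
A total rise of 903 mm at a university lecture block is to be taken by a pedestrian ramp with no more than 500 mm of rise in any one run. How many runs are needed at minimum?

903 / 500 = 1.806 → round up to 2 ramp runs.

2 runs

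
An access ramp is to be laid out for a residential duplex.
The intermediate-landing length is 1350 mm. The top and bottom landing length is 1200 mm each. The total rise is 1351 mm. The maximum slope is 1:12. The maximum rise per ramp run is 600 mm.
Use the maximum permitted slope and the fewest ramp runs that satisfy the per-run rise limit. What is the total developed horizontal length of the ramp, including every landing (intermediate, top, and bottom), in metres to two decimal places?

1351 / 600 = 2.252 → round up to 3 ramp runs. That means 2 intermediate landings.
Ramp run (horizontal) at 1:12: 1351 × 12 = 16212 mm.
Intermediate landings: 2 × 1350 = 2700 mm.
Top and bottom landings: 2 × 1200 = 2400 mm.
Total = 16212 + 2700 + 2400 = 21312 mm.
= 21.31 m.

21.31 m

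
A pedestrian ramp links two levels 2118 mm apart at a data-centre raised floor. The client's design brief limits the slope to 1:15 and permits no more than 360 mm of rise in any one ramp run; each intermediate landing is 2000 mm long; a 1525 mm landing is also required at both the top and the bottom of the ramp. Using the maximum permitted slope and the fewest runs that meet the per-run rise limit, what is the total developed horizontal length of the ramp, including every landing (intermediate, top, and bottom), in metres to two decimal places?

44.82 m

2118 / 360 = 5.883 → round up to 6 ramp runs. That means 5 intermediate landings.
Horizontal run for 2118 mm of rise at 1:15 is 2118 × 15 = 31770 mm.
5 intermediate landings contribute 5 × 2000 = 10000 mm.
Top and bottom landings: 2 × 1525 = 3050 mm.
Total = 31770 + 10000 + 3050 = 44820 mm.
= 44.82 m.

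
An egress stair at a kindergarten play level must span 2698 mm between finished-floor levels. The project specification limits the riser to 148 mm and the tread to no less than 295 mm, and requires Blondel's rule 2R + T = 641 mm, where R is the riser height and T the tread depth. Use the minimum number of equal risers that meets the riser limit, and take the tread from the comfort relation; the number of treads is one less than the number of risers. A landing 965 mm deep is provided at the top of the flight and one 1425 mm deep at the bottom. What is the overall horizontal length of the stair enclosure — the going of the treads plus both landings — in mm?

At most 148 each: 2698/148 = 18.23, giving 19 risers.
Each riser is 2698/19 = 142 mm (≤ 148 mm).
From 2R + T = 641: T = 641 − 284 = 357 mm.
Treads = 19 − 1 = 18; going = 18 × 357 = 6426 mm.
Enclosure = 6426 + 965 + 1425 = 8816 mm.

8816 mm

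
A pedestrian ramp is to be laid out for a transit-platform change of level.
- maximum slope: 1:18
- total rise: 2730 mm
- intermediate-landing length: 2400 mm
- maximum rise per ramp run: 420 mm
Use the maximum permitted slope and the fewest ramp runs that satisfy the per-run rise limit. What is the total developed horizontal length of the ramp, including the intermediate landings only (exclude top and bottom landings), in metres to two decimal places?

⌈2730/420⌉ = 7 ramp runs. That means 6 intermediate landings.
Horizontal run for 2730 mm of rise at 1:18 is 2730 × 18 = 49140 mm.
6 intermediate landings contribute 6 × 2400 = 14400 mm.
Total developed length = 49140 + 14400 = 63540 mm.
= 63.54 m.

63.54 m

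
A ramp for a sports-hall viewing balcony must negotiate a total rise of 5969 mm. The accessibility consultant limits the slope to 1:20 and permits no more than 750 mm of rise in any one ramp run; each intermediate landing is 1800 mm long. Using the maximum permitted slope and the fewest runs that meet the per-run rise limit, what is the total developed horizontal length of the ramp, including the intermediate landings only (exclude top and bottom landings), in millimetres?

At most 750 each: 5969/750 = 7.96, giving 8 ramp runs. That means 7 intermediate landings.
Horizontal run for 5969 mm of rise at 1:20 is 5969 × 20 = 119380 mm.
Intermediate landings: 7 × 1800 = 12600 mm.
Total developed length = 119380 + 12600 = 131980 mm.

131980 mm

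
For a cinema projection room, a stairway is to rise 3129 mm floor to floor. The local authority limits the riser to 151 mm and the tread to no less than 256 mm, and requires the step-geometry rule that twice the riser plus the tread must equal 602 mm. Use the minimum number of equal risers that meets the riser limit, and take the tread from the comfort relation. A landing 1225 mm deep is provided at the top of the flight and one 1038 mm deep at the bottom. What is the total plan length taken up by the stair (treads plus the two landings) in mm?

3129 / 151 = 20.72, so 21 risers are needed.
Each riser is 3129/21 = 149 mm (≤ 151 mm).
From 2R + T = 602: T = 602 − 298 = 304 mm.
21 risers give 20 treads; going = 20 × 304 = 6080 mm.
Enclosure = 6080 + 1225 + 1038 = 8343 mm.

8343 mm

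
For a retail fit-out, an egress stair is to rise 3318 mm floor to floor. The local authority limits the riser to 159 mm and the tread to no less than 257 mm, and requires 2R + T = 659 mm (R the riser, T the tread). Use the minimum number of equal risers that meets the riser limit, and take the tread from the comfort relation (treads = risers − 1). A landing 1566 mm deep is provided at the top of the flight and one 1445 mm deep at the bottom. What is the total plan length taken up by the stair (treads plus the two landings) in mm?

3318 / 159 = 20.868 → round up to 21 risers.
Each riser is 3318/21 = 158 mm (≤ 159 mm).
From 2R + T = 659: T = 659 − 316 = 343 mm.
21 risers give 20 treads; going = 20 × 343 = 6860 mm.
Add landings: 6860 + 1566 + 1445 = 9871 mm.

9871 mm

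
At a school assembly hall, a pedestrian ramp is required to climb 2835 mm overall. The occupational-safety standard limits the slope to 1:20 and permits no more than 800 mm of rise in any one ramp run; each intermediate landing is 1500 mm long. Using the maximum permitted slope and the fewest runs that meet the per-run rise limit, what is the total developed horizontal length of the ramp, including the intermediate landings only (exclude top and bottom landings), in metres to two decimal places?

61.20 m

At most 800 each: 2835/800 = 3.54, giving 4 ramp runs. That means 3 intermediate landings.
Ramp run (horizontal) at 1:20: 2835 × 20 = 56700 mm.
3 intermediate landings contribute 3 × 1500 = 4500 mm.
Developed length = 56700 + 4500 = 61200 mm.
= 61.20 m.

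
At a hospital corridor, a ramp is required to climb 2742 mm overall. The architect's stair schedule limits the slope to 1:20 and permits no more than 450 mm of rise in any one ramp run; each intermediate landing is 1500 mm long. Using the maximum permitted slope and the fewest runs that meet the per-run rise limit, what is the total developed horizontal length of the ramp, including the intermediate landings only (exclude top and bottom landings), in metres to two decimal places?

⌈2742/450⌉ = 7 ramp runs. That means 6 intermediate landings.
Horizontal run for 2742 mm of rise at 1:20 is 2742 × 20 = 54840 mm.
Intermediate landings: 6 × 1500 = 9000 mm.
Total developed length = 54840 + 9000 = 63840 mm.
= 63.84 m.

63.84 m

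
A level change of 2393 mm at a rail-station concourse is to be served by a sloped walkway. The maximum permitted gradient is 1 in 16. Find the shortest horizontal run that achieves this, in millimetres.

38288 mm

At 1:16 the run is 16 × 2393 = 38288 mm.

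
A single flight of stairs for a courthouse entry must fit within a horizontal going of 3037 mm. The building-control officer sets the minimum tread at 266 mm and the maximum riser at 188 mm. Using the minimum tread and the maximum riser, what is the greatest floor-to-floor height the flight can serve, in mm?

3037 / 266 = 11.42, so 11 treads fit.
Risers = treads + 1 = 12.
Maximum height = 12 × 188 = 2256 mm.

2256 mm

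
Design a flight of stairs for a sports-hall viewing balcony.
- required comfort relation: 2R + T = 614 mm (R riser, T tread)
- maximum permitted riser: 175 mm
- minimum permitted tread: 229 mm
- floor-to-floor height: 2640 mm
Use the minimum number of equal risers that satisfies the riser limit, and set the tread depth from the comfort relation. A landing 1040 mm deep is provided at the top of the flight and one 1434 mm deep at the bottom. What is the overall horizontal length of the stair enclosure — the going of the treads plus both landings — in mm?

6734 mm

⌈2640/175⌉ = 16 risers.
R = 2640 ÷ 16 = 165 mm.
T = 614 − 2·165 = 284 mm, which satisfies the 229 mm minimum.
16 risers give 15 treads; going = 15 × 284 = 4260 mm.
Add landings: 4260 + 1040 + 1434 = 6734 mm.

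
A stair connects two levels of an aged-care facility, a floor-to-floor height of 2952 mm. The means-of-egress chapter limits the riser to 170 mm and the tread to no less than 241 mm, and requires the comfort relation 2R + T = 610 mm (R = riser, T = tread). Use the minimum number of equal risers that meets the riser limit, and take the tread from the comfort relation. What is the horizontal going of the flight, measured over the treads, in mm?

⌈2952/170⌉ = 18 risers.
Riser R = 2952 / 18 = 164 mm, within the 170 mm limit.
Tread T = 610 − 2 × 164 = 282 mm (≥ 241 mm).
Treads = 18 − 1 = 17; going = 17 × 282 = 4794 mm.

4794 mm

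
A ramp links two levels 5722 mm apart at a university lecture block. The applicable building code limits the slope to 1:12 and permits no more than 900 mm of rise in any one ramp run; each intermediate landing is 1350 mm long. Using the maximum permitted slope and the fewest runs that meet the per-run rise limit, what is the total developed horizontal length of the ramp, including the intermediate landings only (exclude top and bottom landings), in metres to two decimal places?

⌈5722/900⌉ = 7 ramp runs. That means 6 intermediate landings.
Horizontal run for 5722 mm of rise at 1:12 is 5722 × 12 = 68664 mm.
Intermediate landings: 6 × 1350 = 8100 mm.
Developed length = 68664 + 8100 = 76764 mm.
= 76.76 m.

76.76 m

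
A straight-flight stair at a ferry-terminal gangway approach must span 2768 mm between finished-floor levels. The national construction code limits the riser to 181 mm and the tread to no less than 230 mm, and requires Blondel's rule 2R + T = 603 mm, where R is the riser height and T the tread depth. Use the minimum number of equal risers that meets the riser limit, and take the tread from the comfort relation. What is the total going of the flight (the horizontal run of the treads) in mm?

3855 mm

2768 / 181 = 15.29, so 16 risers are needed.
Each riser is 2768/16 = 173 mm (≤ 181 mm).
From 2R + T = 603: T = 603 − 346 = 257 mm.
16 risers give 15 treads; going = 15 × 257 = 3855 mm.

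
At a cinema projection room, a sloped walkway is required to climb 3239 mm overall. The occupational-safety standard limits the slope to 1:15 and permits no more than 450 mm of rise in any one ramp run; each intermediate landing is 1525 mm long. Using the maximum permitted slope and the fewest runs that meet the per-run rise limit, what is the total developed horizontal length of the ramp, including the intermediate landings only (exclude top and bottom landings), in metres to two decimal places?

59.26 m

3239 / 450 = 7.198 → round up to 8 ramp runs. That means 7 intermediate landings.
Horizontal run for 3239 mm of rise at 1:15 is 3239 × 15 = 48585 mm.
7 intermediate landings contribute 7 × 1525 = 10675 mm.
Developed length = 48585 + 10675 = 59260 mm.
= 59.26 m.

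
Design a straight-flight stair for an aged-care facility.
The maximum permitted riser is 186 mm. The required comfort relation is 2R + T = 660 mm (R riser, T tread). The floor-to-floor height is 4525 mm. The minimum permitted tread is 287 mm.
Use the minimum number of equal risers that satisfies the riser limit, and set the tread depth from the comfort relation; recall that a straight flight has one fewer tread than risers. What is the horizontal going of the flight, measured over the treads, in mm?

7152 mm

4525 / 186 = 24.33, so 25 risers are needed.
R = 4525 ÷ 25 = 181 mm.
T = 660 − 2·181 = 298 mm, which satisfies the 287 mm minimum.
Treads = 25 − 1 = 24; going = 24 × 298 = 7152 mm.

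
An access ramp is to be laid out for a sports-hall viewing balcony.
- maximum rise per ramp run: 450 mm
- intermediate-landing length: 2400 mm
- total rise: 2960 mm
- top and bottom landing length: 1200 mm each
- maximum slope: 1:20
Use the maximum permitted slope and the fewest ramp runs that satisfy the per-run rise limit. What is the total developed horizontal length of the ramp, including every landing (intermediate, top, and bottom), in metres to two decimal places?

76.00 m

At most 450 each: 2960/450 = 6.58, giving 7 ramp runs. That means 6 intermediate landings.
Ramp run (horizontal) at 1:20: 2960 × 20 = 59200 mm.
Intermediate landings: 6 × 2400 = 14400 mm.
Top and bottom landings: 2 × 1200 = 2400 mm.
Total = 59200 + 14400 + 2400 = 76000 mm.
= 76.00 m.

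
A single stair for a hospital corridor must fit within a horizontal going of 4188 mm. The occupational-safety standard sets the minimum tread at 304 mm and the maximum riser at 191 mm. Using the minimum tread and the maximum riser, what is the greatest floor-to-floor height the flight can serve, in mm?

4188 / 304 = 13.78, so 13 treads fit.
Risers = treads + 1 = 14.
Maximum height = 14 × 191 = 2674 mm.

2674 mm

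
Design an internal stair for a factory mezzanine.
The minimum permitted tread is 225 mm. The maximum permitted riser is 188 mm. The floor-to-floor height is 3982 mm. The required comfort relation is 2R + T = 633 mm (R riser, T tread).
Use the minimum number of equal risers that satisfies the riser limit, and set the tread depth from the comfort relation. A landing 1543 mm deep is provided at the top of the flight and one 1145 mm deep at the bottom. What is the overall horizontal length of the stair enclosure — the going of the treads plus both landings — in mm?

At most 188 each: 3982/188 = 21.18, giving 22 risers.
R = 3982 ÷ 22 = 181 mm.
From 2R + T = 633: T = 633 − 362 = 271 mm.
22 risers give 21 treads; going = 21 × 271 = 5691 mm.
Add landings: 5691 + 1543 + 1145 = 8379 mm.

8379 mm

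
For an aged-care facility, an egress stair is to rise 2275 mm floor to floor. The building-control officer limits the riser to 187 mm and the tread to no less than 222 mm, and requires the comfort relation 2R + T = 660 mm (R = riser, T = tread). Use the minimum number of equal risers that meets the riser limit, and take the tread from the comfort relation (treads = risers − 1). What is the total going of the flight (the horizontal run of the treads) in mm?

3720 mm

⌈2275/187⌉ = 13 risers.
Riser R = 2275 / 13 = 175 mm, within the 187 mm limit.
From 2R + T = 660: T = 660 − 350 = 310 mm.
13 risers give 12 treads; going = 12 × 310 = 3720 mm.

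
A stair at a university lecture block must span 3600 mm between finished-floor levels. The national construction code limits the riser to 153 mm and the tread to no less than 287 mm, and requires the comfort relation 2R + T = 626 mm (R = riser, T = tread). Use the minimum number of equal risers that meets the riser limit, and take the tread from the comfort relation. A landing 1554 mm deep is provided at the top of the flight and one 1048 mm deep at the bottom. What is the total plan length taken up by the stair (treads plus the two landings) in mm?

3600 / 153 = 23.529 → round up to 24 risers.
Each riser is 3600/24 = 150 mm (≤ 153 mm).
From 2R + T = 626: T = 626 − 300 = 326 mm.
Treads = 24 − 1 = 23; going = 23 × 326 = 7498 mm.
Enclosure = 7498 + 1554 + 1048 = 10100 mm.

10100 mm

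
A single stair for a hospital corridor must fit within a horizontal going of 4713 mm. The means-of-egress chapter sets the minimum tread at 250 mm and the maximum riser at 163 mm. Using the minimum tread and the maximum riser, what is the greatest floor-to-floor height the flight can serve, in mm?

3097 mm

Treads that fit: ⌊4713 / 250⌋ = 18.
Risers = treads + 1 = 19.
Maximum height = 19 × 163 = 3097 mm.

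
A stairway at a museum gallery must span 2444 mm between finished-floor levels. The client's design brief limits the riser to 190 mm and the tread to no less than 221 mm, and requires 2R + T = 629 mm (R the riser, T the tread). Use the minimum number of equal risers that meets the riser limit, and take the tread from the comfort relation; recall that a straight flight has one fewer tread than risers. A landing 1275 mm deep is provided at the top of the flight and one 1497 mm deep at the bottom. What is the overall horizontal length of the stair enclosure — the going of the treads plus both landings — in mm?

5808 mm

At most 190 each: 2444/190 = 12.86, giving 13 risers.
Each riser is 2444/13 = 188 mm (≤ 190 mm).
Tread T = 629 − 2 × 188 = 253 mm (≥ 221 mm).
13 risers give 12 treads; going = 12 × 253 = 3036 mm.
Add landings: 3036 + 1275 + 1497 = 5808 mm.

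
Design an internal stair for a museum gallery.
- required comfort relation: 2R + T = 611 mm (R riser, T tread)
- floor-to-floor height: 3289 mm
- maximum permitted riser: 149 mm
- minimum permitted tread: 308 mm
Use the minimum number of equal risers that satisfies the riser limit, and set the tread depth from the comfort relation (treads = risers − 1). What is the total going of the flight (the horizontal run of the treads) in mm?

3289 / 149 = 22.074 → round up to 23 risers.
Riser R = 3289 / 23 = 143 mm, within the 149 mm limit.
T = 611 − 2·143 = 325 mm, which satisfies the 308 mm minimum.
Going = (23 − 1) × 325 = 7150 mm.

7150 mm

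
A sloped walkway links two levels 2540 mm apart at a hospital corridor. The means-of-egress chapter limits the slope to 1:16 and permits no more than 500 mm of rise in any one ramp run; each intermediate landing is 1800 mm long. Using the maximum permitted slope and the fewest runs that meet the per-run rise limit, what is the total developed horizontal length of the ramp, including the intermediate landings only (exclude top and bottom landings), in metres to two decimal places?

49.64 m

2540 / 500 = 5.080 → round up to 6 ramp runs. That means 5 intermediate landings.
Horizontal run for 2540 mm of rise at 1:16 is 2540 × 16 = 40640 mm.
Intermediate landings: 5 × 1800 = 9000 mm.
Total developed length = 40640 + 9000 = 49640 mm.
= 49.64 m.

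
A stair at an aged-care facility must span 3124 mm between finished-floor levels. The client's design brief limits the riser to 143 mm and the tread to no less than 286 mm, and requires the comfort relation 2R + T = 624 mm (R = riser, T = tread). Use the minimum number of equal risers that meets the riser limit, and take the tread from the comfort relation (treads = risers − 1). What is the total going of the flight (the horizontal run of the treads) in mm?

7140 mm

3124 / 143 = 21.846 → round up to 22 risers.
Riser R = 3124 / 22 = 142 mm, within the 143 mm limit.
Tread T = 624 − 2 × 142 = 340 mm (≥ 286 mm).
Treads = 22 − 1 = 21; going = 21 × 340 = 7140 mm.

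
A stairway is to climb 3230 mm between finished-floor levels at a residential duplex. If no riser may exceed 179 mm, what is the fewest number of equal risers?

19 risers

At most 179 each: 3230/179 = 18.04, giving 19 risers.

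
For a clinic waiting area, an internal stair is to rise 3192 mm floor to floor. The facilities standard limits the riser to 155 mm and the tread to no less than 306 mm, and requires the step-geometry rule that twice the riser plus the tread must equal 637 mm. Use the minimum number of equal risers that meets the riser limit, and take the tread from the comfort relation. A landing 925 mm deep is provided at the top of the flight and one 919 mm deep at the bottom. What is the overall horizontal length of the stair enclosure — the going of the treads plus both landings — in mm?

8504 mm

3192 / 155 = 20.59, so 21 risers are needed.
Each riser is 3192/21 = 152 mm (≤ 155 mm).
T = 637 − 2·152 = 333 mm, which satisfies the 306 mm minimum.
Going = (21 − 1) × 333 = 6660 mm.
Add landings: 6660 + 925 + 919 = 8504 mm.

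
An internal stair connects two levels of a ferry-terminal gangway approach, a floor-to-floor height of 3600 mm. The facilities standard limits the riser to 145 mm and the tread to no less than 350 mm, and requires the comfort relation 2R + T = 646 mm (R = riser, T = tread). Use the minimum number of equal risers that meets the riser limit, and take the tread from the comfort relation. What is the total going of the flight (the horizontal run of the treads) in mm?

8592 mm

3600 / 145 = 24.83, so 25 risers are needed.
Riser R = 3600 / 25 = 144 mm, within the 145 mm limit.
T = 646 − 2·144 = 358 mm, which satisfies the 350 mm minimum.
Treads = 25 − 1 = 24; going = 24 × 358 = 8592 mm.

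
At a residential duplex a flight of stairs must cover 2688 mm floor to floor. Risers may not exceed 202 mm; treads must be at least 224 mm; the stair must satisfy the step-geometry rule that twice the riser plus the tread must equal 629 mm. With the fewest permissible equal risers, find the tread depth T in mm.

245 mm

⌈2688/202⌉ = 14 risers.
Each riser is 2688/14 = 192 mm (≤ 202 mm).
Tread T = 629 − 2 × 192 = 245 mm (≥ 224 mm).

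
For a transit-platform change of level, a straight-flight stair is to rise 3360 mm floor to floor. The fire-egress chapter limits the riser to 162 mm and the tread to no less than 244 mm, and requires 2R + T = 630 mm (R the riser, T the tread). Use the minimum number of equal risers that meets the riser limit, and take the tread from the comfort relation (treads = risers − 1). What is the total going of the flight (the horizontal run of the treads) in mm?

3360 / 162 = 20.741 → round up to 21 risers.
Riser R = 3360 / 21 = 160 mm, within the 162 mm limit.
From 2R + T = 630: T = 630 − 320 = 310 mm.
Going = (21 − 1) × 310 = 6200 mm.

6200 mm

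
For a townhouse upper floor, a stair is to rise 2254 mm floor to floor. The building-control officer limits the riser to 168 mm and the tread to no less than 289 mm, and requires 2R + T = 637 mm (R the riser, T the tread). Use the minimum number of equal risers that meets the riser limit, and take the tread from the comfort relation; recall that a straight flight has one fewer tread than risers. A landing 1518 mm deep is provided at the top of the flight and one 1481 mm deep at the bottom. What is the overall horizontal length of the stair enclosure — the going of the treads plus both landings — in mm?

7094 mm

2254 / 168 = 13.42, so 14 risers are needed.
Each riser is 2254/14 = 161 mm (≤ 168 mm).
Tread T = 637 − 2 × 161 = 315 mm (≥ 289 mm).
Treads = 14 − 1 = 13; going = 13 × 315 = 4095 mm.
Enclosure = 4095 + 1518 + 1481 = 7094 mm.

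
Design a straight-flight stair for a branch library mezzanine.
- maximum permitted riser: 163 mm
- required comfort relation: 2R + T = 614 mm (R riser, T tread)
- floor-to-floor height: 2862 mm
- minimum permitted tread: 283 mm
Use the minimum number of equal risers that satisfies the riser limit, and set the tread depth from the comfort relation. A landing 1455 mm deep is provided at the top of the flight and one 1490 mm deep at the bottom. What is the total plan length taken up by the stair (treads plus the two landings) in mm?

7977 mm

At most 163 each: 2862/163 = 17.56, giving 18 risers.
R = 2862 ÷ 18 = 159 mm.
T = 614 − 2·159 = 296 mm, which satisfies the 283 mm minimum.
Going = (18 − 1) × 296 = 5032 mm.
Enclosure = 5032 + 1455 + 1490 = 7977 mm.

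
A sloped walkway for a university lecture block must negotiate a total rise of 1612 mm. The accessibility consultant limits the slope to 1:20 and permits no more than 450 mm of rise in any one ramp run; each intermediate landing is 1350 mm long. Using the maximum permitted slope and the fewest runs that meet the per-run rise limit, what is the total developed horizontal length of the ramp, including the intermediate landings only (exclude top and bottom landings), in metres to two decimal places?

36.29 m

⌈1612/450⌉ = 4 ramp runs. That means 3 intermediate landings.
Ramp run (horizontal) at 1:20: 1612 × 20 = 32240 mm.
Intermediate landings: 3 × 1350 = 4050 mm.
Total developed length = 32240 + 4050 = 36290 mm.
= 36.29 m.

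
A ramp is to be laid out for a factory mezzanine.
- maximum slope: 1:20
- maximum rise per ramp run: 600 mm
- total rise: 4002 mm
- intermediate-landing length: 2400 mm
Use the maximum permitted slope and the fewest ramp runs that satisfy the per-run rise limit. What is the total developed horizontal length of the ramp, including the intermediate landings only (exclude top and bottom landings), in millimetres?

4002 / 600 = 6.670 → round up to 7 ramp runs. That means 6 intermediate landings.
Ramp run (horizontal) at 1:20: 4002 × 20 = 80040 mm.
6 intermediate landings contribute 6 × 2400 = 14400 mm.
Total developed length = 80040 + 14400 = 94440 mm.

94440 mm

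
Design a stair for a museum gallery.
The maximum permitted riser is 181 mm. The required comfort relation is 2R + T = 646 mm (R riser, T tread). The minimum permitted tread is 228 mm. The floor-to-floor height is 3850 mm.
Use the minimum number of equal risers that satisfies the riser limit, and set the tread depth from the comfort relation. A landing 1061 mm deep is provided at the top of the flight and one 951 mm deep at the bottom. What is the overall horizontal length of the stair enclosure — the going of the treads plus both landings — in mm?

8228 mm

At most 181 each: 3850/181 = 21.27, giving 22 risers.
Riser R = 3850 / 22 = 175 mm, within the 181 mm limit.
T = 646 − 2·175 = 296 mm, which satisfies the 228 mm minimum.
Treads = 22 − 1 = 21; going = 21 × 296 = 6216 mm.
Enclosure = 6216 + 1061 + 951 = 8228 mm.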